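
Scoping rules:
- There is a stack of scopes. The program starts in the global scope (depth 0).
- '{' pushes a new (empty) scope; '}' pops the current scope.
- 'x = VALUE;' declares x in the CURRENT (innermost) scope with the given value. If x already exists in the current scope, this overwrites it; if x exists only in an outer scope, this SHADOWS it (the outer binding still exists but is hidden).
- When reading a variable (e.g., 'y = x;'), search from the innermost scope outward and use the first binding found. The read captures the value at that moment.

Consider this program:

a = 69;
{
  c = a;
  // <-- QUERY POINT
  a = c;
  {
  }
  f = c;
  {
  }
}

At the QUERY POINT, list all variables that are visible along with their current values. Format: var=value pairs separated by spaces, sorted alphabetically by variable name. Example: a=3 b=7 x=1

Step 1: declare a=69 at depth 0
Step 2: enter scope (depth=1)
Step 3: declare c=(read a)=69 at depth 1
Visible at query point: a=69 c=69

Answer: a=69 c=69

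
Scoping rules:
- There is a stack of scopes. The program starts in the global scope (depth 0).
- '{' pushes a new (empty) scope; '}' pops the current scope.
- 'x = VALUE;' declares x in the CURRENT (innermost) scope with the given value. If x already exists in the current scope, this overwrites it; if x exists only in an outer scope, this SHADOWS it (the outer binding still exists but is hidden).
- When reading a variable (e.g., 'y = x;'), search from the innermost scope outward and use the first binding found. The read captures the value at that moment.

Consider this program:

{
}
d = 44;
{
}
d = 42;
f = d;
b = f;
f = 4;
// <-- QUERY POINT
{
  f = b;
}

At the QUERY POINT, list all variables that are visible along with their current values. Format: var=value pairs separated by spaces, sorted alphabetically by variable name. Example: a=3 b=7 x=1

Step 1: enter scope (depth=1)
Step 2: exit scope (depth=0)
Step 3: declare d=44 at depth 0
Step 4: enter scope (depth=1)
Step 5: exit scope (depth=0)
Step 6: declare d=42 at depth 0
Step 7: declare f=(read d)=42 at depth 0
Step 8: declare b=(read f)=42 at depth 0
Step 9: declare f=4 at depth 0
Visible at query point: b=42 d=42 f=4

Answer: b=42 d=42 f=4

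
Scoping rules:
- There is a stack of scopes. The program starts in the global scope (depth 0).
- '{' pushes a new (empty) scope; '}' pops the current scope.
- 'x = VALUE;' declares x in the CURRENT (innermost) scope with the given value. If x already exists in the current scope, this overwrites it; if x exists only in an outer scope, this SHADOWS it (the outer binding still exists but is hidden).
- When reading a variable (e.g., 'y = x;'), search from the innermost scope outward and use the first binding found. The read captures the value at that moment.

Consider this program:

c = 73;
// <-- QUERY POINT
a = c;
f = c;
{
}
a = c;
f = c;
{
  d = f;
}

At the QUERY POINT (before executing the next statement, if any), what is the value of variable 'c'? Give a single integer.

Answer: 73

Derivation:
Step 1: declare c=73 at depth 0
Visible at query point: c=73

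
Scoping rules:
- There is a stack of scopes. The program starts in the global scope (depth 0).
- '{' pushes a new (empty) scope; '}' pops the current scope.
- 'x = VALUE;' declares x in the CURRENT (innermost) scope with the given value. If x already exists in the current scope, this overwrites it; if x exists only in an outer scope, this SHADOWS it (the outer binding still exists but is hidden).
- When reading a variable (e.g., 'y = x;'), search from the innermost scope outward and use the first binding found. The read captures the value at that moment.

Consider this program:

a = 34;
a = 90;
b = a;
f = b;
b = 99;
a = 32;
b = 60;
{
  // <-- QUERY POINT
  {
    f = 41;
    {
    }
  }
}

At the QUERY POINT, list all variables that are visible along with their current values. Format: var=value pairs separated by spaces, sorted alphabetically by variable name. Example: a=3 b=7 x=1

Step 1: declare a=34 at depth 0
Step 2: declare a=90 at depth 0
Step 3: declare b=(read a)=90 at depth 0
Step 4: declare f=(read b)=90 at depth 0
Step 5: declare b=99 at depth 0
Step 6: declare a=32 at depth 0
Step 7: declare b=60 at depth 0
Step 8: enter scope (depth=1)
Visible at query point: a=32 b=60 f=90

Answer: a=32 b=60 f=90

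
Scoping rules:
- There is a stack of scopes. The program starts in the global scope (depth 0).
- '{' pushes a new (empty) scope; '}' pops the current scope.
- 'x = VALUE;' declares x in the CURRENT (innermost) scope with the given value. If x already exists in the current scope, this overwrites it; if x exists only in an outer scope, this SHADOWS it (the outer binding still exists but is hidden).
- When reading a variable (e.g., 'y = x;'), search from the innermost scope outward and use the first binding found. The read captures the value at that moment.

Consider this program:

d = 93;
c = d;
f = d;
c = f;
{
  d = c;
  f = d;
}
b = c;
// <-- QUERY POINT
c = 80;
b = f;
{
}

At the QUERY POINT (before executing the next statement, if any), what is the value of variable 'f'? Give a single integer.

Answer: 93

Derivation:
Step 1: declare d=93 at depth 0
Step 2: declare c=(read d)=93 at depth 0
Step 3: declare f=(read d)=93 at depth 0
Step 4: declare c=(read f)=93 at depth 0
Step 5: enter scope (depth=1)
Step 6: declare d=(read c)=93 at depth 1
Step 7: declare f=(read d)=93 at depth 1
Step 8: exit scope (depth=0)
Step 9: declare b=(read c)=93 at depth 0
Visible at query point: b=93 c=93 d=93 f=93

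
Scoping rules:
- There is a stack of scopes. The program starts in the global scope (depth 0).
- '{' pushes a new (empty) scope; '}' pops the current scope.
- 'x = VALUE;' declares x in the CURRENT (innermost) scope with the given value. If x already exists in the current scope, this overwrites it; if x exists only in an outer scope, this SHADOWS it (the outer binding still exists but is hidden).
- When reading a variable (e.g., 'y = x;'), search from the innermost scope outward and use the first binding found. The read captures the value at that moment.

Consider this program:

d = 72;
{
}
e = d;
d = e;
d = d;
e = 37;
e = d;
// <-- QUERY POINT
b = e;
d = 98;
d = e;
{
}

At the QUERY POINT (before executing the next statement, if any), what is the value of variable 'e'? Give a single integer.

Step 1: declare d=72 at depth 0
Step 2: enter scope (depth=1)
Step 3: exit scope (depth=0)
Step 4: declare e=(read d)=72 at depth 0
Step 5: declare d=(read e)=72 at depth 0
Step 6: declare d=(read d)=72 at depth 0
Step 7: declare e=37 at depth 0
Step 8: declare e=(read d)=72 at depth 0
Visible at query point: d=72 e=72

Answer: 72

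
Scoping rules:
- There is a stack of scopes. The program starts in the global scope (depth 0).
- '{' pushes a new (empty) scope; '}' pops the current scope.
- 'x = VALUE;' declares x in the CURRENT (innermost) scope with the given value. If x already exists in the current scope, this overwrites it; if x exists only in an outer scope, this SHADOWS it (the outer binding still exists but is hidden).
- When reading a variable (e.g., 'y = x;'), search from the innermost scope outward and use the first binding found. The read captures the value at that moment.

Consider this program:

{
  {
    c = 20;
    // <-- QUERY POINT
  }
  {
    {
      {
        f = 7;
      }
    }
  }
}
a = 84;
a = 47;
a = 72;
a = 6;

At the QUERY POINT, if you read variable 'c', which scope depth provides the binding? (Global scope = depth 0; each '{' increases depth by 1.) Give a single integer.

Answer: 2

Derivation:
Step 1: enter scope (depth=1)
Step 2: enter scope (depth=2)
Step 3: declare c=20 at depth 2
Visible at query point: c=20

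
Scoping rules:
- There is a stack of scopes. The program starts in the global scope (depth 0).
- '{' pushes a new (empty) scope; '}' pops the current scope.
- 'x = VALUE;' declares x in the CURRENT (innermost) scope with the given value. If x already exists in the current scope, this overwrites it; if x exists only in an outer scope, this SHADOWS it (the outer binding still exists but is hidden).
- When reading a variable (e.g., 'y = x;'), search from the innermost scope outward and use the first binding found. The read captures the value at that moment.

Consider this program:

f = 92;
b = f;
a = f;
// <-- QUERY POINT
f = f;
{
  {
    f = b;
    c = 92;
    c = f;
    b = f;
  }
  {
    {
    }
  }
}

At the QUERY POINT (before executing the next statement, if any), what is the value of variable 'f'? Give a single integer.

Step 1: declare f=92 at depth 0
Step 2: declare b=(read f)=92 at depth 0
Step 3: declare a=(read f)=92 at depth 0
Visible at query point: a=92 b=92 f=92

Answer: 92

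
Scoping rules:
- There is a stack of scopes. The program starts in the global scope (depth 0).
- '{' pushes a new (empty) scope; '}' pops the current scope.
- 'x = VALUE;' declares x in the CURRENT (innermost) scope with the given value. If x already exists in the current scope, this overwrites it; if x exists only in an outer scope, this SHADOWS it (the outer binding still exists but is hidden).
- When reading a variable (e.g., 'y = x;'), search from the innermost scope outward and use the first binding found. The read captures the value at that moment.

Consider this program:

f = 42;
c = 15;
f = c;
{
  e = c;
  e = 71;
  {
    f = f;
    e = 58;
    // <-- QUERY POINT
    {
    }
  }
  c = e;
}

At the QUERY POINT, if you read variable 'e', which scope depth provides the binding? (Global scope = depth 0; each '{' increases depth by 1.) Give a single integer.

Step 1: declare f=42 at depth 0
Step 2: declare c=15 at depth 0
Step 3: declare f=(read c)=15 at depth 0
Step 4: enter scope (depth=1)
Step 5: declare e=(read c)=15 at depth 1
Step 6: declare e=71 at depth 1
Step 7: enter scope (depth=2)
Step 8: declare f=(read f)=15 at depth 2
Step 9: declare e=58 at depth 2
Visible at query point: c=15 e=58 f=15

Answer: 2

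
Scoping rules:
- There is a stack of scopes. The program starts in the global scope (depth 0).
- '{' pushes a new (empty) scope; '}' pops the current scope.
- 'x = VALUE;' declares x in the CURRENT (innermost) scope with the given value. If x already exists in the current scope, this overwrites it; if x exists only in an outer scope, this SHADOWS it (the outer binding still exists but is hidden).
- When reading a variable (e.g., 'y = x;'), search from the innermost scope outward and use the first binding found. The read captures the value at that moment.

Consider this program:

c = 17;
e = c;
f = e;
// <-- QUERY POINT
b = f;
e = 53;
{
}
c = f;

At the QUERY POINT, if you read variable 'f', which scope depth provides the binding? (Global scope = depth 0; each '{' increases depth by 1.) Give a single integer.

Step 1: declare c=17 at depth 0
Step 2: declare e=(read c)=17 at depth 0
Step 3: declare f=(read e)=17 at depth 0
Visible at query point: c=17 e=17 f=17

Answer: 0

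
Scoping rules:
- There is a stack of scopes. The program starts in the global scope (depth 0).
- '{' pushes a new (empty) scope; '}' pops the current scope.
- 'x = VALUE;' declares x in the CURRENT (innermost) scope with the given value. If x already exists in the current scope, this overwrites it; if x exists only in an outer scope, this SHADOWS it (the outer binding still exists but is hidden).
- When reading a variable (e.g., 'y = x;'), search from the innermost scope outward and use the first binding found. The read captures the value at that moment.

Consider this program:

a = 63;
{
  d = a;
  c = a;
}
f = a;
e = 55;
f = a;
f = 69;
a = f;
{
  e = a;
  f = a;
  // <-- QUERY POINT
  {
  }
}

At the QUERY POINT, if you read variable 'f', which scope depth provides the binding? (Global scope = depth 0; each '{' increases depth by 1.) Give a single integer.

Step 1: declare a=63 at depth 0
Step 2: enter scope (depth=1)
Step 3: declare d=(read a)=63 at depth 1
Step 4: declare c=(read a)=63 at depth 1
Step 5: exit scope (depth=0)
Step 6: declare f=(read a)=63 at depth 0
Step 7: declare e=55 at depth 0
Step 8: declare f=(read a)=63 at depth 0
Step 9: declare f=69 at depth 0
Step 10: declare a=(read f)=69 at depth 0
Step 11: enter scope (depth=1)
Step 12: declare e=(read a)=69 at depth 1
Step 13: declare f=(read a)=69 at depth 1
Visible at query point: a=69 e=69 f=69

Answer: 1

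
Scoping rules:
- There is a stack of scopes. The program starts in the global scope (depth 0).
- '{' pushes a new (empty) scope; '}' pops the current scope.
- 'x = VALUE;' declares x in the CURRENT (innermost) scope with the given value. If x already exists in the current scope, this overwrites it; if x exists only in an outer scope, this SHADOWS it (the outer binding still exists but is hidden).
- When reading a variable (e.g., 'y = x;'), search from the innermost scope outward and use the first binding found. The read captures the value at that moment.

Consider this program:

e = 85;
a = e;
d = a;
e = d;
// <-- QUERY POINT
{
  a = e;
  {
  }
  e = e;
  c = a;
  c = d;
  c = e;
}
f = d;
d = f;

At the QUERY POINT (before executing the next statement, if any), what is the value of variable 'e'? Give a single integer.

Step 1: declare e=85 at depth 0
Step 2: declare a=(read e)=85 at depth 0
Step 3: declare d=(read a)=85 at depth 0
Step 4: declare e=(read d)=85 at depth 0
Visible at query point: a=85 d=85 e=85

Answer: 85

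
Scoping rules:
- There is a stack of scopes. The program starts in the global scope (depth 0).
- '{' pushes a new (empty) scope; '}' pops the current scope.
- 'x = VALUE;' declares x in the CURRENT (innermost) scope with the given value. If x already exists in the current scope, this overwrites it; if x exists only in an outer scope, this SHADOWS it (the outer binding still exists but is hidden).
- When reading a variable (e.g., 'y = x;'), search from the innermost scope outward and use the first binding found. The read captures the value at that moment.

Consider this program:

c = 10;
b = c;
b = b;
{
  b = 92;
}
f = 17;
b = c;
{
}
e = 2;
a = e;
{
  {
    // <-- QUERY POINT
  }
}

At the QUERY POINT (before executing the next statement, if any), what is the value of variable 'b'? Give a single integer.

Step 1: declare c=10 at depth 0
Step 2: declare b=(read c)=10 at depth 0
Step 3: declare b=(read b)=10 at depth 0
Step 4: enter scope (depth=1)
Step 5: declare b=92 at depth 1
Step 6: exit scope (depth=0)
Step 7: declare f=17 at depth 0
Step 8: declare b=(read c)=10 at depth 0
Step 9: enter scope (depth=1)
Step 10: exit scope (depth=0)
Step 11: declare e=2 at depth 0
Step 12: declare a=(read e)=2 at depth 0
Step 13: enter scope (depth=1)
Step 14: enter scope (depth=2)
Visible at query point: a=2 b=10 c=10 e=2 f=17

Answer: 10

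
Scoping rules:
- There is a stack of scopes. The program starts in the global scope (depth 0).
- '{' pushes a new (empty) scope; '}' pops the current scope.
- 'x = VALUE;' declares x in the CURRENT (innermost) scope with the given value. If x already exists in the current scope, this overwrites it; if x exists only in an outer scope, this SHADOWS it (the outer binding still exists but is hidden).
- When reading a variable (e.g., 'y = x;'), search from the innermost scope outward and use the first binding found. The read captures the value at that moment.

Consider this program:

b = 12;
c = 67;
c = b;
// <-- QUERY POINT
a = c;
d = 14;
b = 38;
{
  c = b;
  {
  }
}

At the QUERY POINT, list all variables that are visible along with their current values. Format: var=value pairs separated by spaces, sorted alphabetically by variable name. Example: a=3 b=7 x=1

Step 1: declare b=12 at depth 0
Step 2: declare c=67 at depth 0
Step 3: declare c=(read b)=12 at depth 0
Visible at query point: b=12 c=12

Answer: b=12 c=12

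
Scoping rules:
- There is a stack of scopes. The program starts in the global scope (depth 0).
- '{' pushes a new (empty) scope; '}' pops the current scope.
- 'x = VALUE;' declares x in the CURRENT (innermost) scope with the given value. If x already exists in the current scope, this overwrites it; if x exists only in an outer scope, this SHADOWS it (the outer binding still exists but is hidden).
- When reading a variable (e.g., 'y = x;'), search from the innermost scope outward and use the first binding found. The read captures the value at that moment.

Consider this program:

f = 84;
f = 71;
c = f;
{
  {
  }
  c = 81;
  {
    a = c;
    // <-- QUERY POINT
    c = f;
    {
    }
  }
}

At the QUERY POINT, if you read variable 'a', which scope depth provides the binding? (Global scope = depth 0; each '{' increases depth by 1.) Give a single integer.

Step 1: declare f=84 at depth 0
Step 2: declare f=71 at depth 0
Step 3: declare c=(read f)=71 at depth 0
Step 4: enter scope (depth=1)
Step 5: enter scope (depth=2)
Step 6: exit scope (depth=1)
Step 7: declare c=81 at depth 1
Step 8: enter scope (depth=2)
Step 9: declare a=(read c)=81 at depth 2
Visible at query point: a=81 c=81 f=71

Answer: 2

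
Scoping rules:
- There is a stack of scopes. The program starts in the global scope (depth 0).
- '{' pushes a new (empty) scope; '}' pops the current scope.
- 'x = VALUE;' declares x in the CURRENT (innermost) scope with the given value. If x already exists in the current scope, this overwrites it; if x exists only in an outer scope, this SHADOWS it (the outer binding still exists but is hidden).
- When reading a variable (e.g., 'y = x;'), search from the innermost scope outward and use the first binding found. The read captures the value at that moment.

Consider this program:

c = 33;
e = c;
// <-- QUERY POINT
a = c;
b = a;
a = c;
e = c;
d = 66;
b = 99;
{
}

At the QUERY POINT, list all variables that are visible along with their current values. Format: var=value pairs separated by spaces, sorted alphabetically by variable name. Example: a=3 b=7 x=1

Step 1: declare c=33 at depth 0
Step 2: declare e=(read c)=33 at depth 0
Visible at query point: c=33 e=33

Answer: c=33 e=33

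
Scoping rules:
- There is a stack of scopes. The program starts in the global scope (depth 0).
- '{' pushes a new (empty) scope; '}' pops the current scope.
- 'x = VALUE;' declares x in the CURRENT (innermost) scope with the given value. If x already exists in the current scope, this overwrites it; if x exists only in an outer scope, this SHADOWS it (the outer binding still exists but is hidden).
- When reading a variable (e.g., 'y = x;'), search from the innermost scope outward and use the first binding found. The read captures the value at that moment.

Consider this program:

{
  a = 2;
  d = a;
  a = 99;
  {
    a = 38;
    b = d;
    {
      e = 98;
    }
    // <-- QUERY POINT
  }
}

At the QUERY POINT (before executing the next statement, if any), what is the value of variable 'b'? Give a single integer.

Answer: 2

Derivation:
Step 1: enter scope (depth=1)
Step 2: declare a=2 at depth 1
Step 3: declare d=(read a)=2 at depth 1
Step 4: declare a=99 at depth 1
Step 5: enter scope (depth=2)
Step 6: declare a=38 at depth 2
Step 7: declare b=(read d)=2 at depth 2
Step 8: enter scope (depth=3)
Step 9: declare e=98 at depth 3
Step 10: exit scope (depth=2)
Visible at query point: a=38 b=2 d=2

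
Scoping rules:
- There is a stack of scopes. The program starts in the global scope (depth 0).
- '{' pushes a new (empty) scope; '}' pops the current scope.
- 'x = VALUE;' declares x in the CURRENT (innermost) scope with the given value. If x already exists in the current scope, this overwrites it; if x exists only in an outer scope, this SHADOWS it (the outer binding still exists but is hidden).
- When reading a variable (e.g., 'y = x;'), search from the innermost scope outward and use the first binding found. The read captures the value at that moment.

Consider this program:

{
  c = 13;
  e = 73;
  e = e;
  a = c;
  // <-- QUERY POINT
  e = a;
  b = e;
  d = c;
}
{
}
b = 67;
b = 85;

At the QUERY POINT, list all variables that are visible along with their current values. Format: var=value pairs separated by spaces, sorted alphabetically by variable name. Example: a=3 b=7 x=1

Step 1: enter scope (depth=1)
Step 2: declare c=13 at depth 1
Step 3: declare e=73 at depth 1
Step 4: declare e=(read e)=73 at depth 1
Step 5: declare a=(read c)=13 at depth 1
Visible at query point: a=13 c=13 e=73

Answer: a=13 c=13 e=73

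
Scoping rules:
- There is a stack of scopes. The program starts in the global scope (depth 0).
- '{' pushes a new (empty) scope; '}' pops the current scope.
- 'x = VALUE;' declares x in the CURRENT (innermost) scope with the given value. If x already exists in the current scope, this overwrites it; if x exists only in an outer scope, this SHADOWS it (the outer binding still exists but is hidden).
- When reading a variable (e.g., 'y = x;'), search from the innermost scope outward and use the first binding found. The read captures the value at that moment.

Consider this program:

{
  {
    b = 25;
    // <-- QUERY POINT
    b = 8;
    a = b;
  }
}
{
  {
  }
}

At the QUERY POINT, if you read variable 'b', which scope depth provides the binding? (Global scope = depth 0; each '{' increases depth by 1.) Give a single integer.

Answer: 2

Derivation:
Step 1: enter scope (depth=1)
Step 2: enter scope (depth=2)
Step 3: declare b=25 at depth 2
Visible at query point: b=25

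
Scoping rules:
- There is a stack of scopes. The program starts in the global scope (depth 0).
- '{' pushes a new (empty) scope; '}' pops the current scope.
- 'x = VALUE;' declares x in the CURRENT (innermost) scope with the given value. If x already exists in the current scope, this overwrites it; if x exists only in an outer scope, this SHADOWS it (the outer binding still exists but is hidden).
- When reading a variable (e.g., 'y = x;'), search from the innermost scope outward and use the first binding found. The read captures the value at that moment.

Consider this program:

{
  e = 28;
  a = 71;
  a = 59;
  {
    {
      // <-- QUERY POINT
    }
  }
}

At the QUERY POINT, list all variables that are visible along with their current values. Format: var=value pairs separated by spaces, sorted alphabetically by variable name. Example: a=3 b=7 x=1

Step 1: enter scope (depth=1)
Step 2: declare e=28 at depth 1
Step 3: declare a=71 at depth 1
Step 4: declare a=59 at depth 1
Step 5: enter scope (depth=2)
Step 6: enter scope (depth=3)
Visible at query point: a=59 e=28

Answer: a=59 e=28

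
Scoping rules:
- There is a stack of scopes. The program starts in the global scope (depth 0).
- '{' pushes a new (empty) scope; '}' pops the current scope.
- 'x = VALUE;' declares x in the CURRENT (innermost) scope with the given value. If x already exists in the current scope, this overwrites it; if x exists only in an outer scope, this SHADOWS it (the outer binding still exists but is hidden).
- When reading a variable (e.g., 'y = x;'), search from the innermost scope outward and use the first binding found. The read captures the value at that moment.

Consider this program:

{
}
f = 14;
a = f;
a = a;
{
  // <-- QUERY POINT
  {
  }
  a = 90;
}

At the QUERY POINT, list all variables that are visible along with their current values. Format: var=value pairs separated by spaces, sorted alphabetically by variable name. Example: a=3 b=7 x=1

Step 1: enter scope (depth=1)
Step 2: exit scope (depth=0)
Step 3: declare f=14 at depth 0
Step 4: declare a=(read f)=14 at depth 0
Step 5: declare a=(read a)=14 at depth 0
Step 6: enter scope (depth=1)
Visible at query point: a=14 f=14

Answer: a=14 f=14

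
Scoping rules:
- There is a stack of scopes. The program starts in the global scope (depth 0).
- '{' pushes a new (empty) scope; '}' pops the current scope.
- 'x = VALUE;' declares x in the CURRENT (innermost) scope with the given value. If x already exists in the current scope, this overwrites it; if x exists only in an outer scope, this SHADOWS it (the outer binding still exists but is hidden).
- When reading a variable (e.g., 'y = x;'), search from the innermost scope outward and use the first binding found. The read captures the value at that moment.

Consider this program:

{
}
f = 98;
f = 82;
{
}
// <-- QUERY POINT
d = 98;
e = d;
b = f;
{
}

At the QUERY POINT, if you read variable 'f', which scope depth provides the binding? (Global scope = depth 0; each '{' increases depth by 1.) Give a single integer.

Answer: 0

Derivation:
Step 1: enter scope (depth=1)
Step 2: exit scope (depth=0)
Step 3: declare f=98 at depth 0
Step 4: declare f=82 at depth 0
Step 5: enter scope (depth=1)
Step 6: exit scope (depth=0)
Visible at query point: f=82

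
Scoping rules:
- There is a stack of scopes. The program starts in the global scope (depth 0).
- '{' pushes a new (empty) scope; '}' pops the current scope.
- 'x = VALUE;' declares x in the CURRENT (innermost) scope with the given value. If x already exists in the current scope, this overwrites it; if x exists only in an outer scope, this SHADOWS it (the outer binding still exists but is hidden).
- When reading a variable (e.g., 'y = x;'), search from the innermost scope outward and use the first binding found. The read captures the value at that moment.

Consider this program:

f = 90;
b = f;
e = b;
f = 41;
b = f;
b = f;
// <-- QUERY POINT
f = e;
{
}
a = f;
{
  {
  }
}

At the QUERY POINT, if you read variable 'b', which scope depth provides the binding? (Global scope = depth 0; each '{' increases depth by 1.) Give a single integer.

Answer: 0

Derivation:
Step 1: declare f=90 at depth 0
Step 2: declare b=(read f)=90 at depth 0
Step 3: declare e=(read b)=90 at depth 0
Step 4: declare f=41 at depth 0
Step 5: declare b=(read f)=41 at depth 0
Step 6: declare b=(read f)=41 at depth 0
Visible at query point: b=41 e=90 f=41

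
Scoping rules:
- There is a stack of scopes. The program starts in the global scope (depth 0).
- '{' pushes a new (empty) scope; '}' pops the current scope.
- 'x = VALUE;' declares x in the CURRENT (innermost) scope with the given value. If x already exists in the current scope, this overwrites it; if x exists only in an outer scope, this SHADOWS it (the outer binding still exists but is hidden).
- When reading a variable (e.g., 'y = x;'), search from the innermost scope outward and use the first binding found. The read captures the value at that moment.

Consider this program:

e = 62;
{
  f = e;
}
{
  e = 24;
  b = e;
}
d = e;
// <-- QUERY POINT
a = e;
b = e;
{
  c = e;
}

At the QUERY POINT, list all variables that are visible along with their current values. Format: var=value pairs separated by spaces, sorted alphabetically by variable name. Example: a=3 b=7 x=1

Answer: d=62 e=62

Derivation:
Step 1: declare e=62 at depth 0
Step 2: enter scope (depth=1)
Step 3: declare f=(read e)=62 at depth 1
Step 4: exit scope (depth=0)
Step 5: enter scope (depth=1)
Step 6: declare e=24 at depth 1
Step 7: declare b=(read e)=24 at depth 1
Step 8: exit scope (depth=0)
Step 9: declare d=(read e)=62 at depth 0
Visible at query point: d=62 e=62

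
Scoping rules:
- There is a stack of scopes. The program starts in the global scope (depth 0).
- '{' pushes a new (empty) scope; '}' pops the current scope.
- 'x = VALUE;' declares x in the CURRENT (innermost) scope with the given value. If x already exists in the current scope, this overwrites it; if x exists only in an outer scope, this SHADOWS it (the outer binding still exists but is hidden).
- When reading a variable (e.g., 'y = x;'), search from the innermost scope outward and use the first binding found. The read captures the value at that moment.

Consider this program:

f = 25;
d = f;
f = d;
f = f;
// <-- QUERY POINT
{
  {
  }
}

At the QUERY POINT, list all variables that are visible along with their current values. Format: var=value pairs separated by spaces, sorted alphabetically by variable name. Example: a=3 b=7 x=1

Answer: d=25 f=25

Derivation:
Step 1: declare f=25 at depth 0
Step 2: declare d=(read f)=25 at depth 0
Step 3: declare f=(read d)=25 at depth 0
Step 4: declare f=(read f)=25 at depth 0
Visible at query point: d=25 f=25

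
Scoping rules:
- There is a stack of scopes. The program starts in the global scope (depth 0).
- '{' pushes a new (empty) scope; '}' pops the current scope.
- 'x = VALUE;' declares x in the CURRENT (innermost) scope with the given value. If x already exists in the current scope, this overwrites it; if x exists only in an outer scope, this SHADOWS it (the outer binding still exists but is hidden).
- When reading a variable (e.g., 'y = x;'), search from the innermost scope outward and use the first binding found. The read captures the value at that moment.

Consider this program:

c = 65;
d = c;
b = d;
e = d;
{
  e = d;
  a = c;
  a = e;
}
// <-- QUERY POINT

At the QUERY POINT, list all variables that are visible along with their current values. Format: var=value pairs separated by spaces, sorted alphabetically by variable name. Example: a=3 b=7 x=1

Step 1: declare c=65 at depth 0
Step 2: declare d=(read c)=65 at depth 0
Step 3: declare b=(read d)=65 at depth 0
Step 4: declare e=(read d)=65 at depth 0
Step 5: enter scope (depth=1)
Step 6: declare e=(read d)=65 at depth 1
Step 7: declare a=(read c)=65 at depth 1
Step 8: declare a=(read e)=65 at depth 1
Step 9: exit scope (depth=0)
Visible at query point: b=65 c=65 d=65 e=65

Answer: b=65 c=65 d=65 e=65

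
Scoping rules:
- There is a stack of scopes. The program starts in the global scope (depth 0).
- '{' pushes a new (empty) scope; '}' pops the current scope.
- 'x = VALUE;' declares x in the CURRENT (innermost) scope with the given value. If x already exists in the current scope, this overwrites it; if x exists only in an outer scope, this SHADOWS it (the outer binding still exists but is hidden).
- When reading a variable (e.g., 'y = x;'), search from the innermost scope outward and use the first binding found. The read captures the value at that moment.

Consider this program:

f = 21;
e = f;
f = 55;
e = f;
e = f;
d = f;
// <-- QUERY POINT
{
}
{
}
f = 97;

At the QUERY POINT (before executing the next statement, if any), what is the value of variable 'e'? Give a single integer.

Answer: 55

Derivation:
Step 1: declare f=21 at depth 0
Step 2: declare e=(read f)=21 at depth 0
Step 3: declare f=55 at depth 0
Step 4: declare e=(read f)=55 at depth 0
Step 5: declare e=(read f)=55 at depth 0
Step 6: declare d=(read f)=55 at depth 0
Visible at query point: d=55 e=55 f=55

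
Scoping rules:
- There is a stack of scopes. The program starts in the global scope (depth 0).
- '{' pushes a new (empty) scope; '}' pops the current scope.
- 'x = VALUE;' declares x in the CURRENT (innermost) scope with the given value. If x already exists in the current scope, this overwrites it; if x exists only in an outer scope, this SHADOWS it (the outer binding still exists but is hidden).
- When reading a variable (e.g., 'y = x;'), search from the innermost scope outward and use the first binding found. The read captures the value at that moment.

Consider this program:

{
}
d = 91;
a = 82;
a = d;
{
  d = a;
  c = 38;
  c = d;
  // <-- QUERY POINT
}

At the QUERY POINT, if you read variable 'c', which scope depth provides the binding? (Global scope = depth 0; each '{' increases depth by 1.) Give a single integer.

Answer: 1

Derivation:
Step 1: enter scope (depth=1)
Step 2: exit scope (depth=0)
Step 3: declare d=91 at depth 0
Step 4: declare a=82 at depth 0
Step 5: declare a=(read d)=91 at depth 0
Step 6: enter scope (depth=1)
Step 7: declare d=(read a)=91 at depth 1
Step 8: declare c=38 at depth 1
Step 9: declare c=(read d)=91 at depth 1
Visible at query point: a=91 c=91 d=91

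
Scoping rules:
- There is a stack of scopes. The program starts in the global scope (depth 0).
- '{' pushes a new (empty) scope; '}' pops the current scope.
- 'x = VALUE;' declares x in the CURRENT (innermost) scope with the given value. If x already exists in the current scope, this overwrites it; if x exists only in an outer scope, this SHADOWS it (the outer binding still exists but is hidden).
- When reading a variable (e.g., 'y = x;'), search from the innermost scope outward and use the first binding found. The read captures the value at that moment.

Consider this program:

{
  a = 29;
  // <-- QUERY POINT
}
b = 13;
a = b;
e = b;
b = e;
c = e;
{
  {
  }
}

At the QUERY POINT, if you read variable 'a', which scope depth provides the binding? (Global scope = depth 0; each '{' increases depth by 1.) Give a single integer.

Step 1: enter scope (depth=1)
Step 2: declare a=29 at depth 1
Visible at query point: a=29

Answer: 1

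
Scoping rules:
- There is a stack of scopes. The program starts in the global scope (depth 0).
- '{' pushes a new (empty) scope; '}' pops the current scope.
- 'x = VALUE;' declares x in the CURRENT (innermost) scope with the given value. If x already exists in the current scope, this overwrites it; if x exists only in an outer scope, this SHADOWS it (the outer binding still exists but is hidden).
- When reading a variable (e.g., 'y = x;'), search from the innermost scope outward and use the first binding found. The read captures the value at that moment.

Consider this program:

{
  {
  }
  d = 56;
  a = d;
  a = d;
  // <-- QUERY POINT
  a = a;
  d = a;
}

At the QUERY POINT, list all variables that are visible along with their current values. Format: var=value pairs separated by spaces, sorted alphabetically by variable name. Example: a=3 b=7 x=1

Answer: a=56 d=56

Derivation:
Step 1: enter scope (depth=1)
Step 2: enter scope (depth=2)
Step 3: exit scope (depth=1)
Step 4: declare d=56 at depth 1
Step 5: declare a=(read d)=56 at depth 1
Step 6: declare a=(read d)=56 at depth 1
Visible at query point: a=56 d=56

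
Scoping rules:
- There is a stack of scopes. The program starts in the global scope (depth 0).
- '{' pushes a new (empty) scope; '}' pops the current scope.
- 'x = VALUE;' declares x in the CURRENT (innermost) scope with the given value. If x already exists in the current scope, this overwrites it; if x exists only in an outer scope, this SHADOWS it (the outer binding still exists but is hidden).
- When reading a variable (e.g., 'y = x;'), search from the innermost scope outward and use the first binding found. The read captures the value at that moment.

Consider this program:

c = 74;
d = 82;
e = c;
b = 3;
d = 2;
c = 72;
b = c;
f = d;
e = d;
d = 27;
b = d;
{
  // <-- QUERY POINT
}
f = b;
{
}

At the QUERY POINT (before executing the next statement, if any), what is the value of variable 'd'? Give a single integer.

Step 1: declare c=74 at depth 0
Step 2: declare d=82 at depth 0
Step 3: declare e=(read c)=74 at depth 0
Step 4: declare b=3 at depth 0
Step 5: declare d=2 at depth 0
Step 6: declare c=72 at depth 0
Step 7: declare b=(read c)=72 at depth 0
Step 8: declare f=(read d)=2 at depth 0
Step 9: declare e=(read d)=2 at depth 0
Step 10: declare d=27 at depth 0
Step 11: declare b=(read d)=27 at depth 0
Step 12: enter scope (depth=1)
Visible at query point: b=27 c=72 d=27 e=2 f=2

Answer: 27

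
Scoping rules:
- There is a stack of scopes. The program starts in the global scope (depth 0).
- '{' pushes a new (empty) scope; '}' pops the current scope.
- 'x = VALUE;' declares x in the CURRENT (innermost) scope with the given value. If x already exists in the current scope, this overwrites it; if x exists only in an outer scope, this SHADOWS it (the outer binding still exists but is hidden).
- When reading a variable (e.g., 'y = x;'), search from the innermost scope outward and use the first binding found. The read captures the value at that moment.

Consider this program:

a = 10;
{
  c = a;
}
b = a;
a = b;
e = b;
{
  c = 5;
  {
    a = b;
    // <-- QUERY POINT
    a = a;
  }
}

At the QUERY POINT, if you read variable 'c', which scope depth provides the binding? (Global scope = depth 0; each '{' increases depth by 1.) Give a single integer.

Answer: 1

Derivation:
Step 1: declare a=10 at depth 0
Step 2: enter scope (depth=1)
Step 3: declare c=(read a)=10 at depth 1
Step 4: exit scope (depth=0)
Step 5: declare b=(read a)=10 at depth 0
Step 6: declare a=(read b)=10 at depth 0
Step 7: declare e=(read b)=10 at depth 0
Step 8: enter scope (depth=1)
Step 9: declare c=5 at depth 1
Step 10: enter scope (depth=2)
Step 11: declare a=(read b)=10 at depth 2
Visible at query point: a=10 b=10 c=5 e=10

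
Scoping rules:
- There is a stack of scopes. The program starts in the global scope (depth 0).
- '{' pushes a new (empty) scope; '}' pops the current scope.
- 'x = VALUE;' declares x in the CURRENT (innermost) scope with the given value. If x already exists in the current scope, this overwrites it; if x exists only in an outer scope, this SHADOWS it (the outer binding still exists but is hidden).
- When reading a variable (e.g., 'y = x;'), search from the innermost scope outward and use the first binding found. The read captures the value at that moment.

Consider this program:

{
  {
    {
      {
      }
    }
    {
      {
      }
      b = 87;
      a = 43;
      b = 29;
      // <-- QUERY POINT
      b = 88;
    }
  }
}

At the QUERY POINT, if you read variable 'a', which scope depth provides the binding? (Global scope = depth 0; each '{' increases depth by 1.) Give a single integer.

Answer: 3

Derivation:
Step 1: enter scope (depth=1)
Step 2: enter scope (depth=2)
Step 3: enter scope (depth=3)
Step 4: enter scope (depth=4)
Step 5: exit scope (depth=3)
Step 6: exit scope (depth=2)
Step 7: enter scope (depth=3)
Step 8: enter scope (depth=4)
Step 9: exit scope (depth=3)
Step 10: declare b=87 at depth 3
Step 11: declare a=43 at depth 3
Step 12: declare b=29 at depth 3
Visible at query point: a=43 b=29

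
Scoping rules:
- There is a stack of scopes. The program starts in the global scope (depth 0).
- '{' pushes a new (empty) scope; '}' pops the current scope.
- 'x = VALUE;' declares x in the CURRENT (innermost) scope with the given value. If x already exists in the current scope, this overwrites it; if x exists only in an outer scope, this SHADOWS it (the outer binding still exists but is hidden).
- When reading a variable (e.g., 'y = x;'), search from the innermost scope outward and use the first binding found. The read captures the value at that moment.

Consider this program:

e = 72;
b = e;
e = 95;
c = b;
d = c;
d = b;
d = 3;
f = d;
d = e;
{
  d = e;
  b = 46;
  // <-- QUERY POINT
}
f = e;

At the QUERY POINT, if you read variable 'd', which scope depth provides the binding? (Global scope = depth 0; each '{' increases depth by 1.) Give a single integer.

Step 1: declare e=72 at depth 0
Step 2: declare b=(read e)=72 at depth 0
Step 3: declare e=95 at depth 0
Step 4: declare c=(read b)=72 at depth 0
Step 5: declare d=(read c)=72 at depth 0
Step 6: declare d=(read b)=72 at depth 0
Step 7: declare d=3 at depth 0
Step 8: declare f=(read d)=3 at depth 0
Step 9: declare d=(read e)=95 at depth 0
Step 10: enter scope (depth=1)
Step 11: declare d=(read e)=95 at depth 1
Step 12: declare b=46 at depth 1
Visible at query point: b=46 c=72 d=95 e=95 f=3

Answer: 1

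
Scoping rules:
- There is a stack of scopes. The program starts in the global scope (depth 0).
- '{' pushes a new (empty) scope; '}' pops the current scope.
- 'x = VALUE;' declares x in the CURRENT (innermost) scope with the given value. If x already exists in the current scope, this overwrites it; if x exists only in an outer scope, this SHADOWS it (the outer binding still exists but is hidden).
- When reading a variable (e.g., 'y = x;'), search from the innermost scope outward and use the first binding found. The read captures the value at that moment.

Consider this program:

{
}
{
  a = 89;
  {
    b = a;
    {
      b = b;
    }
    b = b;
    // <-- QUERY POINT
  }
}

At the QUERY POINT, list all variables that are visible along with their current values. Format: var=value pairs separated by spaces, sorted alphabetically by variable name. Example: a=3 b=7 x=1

Step 1: enter scope (depth=1)
Step 2: exit scope (depth=0)
Step 3: enter scope (depth=1)
Step 4: declare a=89 at depth 1
Step 5: enter scope (depth=2)
Step 6: declare b=(read a)=89 at depth 2
Step 7: enter scope (depth=3)
Step 8: declare b=(read b)=89 at depth 3
Step 9: exit scope (depth=2)
Step 10: declare b=(read b)=89 at depth 2
Visible at query point: a=89 b=89

Answer: a=89 b=89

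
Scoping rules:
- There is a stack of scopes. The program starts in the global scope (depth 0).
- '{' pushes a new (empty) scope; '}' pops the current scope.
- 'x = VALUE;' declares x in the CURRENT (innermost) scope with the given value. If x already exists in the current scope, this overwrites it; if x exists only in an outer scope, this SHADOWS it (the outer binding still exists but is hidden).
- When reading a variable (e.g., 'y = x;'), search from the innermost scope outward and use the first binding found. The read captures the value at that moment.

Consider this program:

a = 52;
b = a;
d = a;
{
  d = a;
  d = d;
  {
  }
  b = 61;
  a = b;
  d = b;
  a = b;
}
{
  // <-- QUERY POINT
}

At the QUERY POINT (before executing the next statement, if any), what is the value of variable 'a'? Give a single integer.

Step 1: declare a=52 at depth 0
Step 2: declare b=(read a)=52 at depth 0
Step 3: declare d=(read a)=52 at depth 0
Step 4: enter scope (depth=1)
Step 5: declare d=(read a)=52 at depth 1
Step 6: declare d=(read d)=52 at depth 1
Step 7: enter scope (depth=2)
Step 8: exit scope (depth=1)
Step 9: declare b=61 at depth 1
Step 10: declare a=(read b)=61 at depth 1
Step 11: declare d=(read b)=61 at depth 1
Step 12: declare a=(read b)=61 at depth 1
Step 13: exit scope (depth=0)
Step 14: enter scope (depth=1)
Visible at query point: a=52 b=52 d=52

Answer: 52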